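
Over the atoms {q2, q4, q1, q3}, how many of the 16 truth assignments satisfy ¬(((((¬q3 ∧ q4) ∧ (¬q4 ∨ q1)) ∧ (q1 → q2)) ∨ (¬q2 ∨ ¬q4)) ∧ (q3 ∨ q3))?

10

Initial set: {¬(((((¬q3 ∧ q4) ∧ (¬q4 ∨ q1)) ∧ (q1 → q2)) ∨ (¬q2 ∨ ¬q4)) ∧ (q3 ∨ q3))}.
¬(((((¬q3 ∧ q4) ∧ (¬q4 ∨ q1)) ∧ (q1 → q2)) ∨ (¬q2 ∨ ¬q4)) ∧ (q3 ∨ q3)): β-rule — branch into ¬((((¬q3 ∧ q4) ∧ (¬q4 ∨ q1)) ∧ (q1 → q2)) ∨ (¬q2 ∨ ¬q4))  //  ¬(q3 ∨ q3).
  branch 1 (add ¬((((¬q3 ∧ q4) ∧ (¬q4 ∨ q1)) ∧ (q1 → q2)) ∨ (¬q2 ∨ ¬q4))):
    ¬((((¬q3 ∧ q4) ∧ (¬q4 ∨ q1)) ∧ (q1 → q2)) ∨ (¬q2 ∨ ¬q4)): α-rule — add ¬(((¬q3 ∧ q4) ∧ (¬q4 ∨ q1)) ∧ (q1 → q2)), ¬(¬q2 ∨ ¬q4).
    ¬(¬q2 ∨ ¬q4): α-rule — add ¬¬q2, ¬¬q4.
    ¬(((¬q3 ∧ q4) ∧ (¬q4 ∨ q1)) ∧ (q1 → q2)): β-rule — branch into ¬((¬q3 ∧ q4) ∧ (¬q4 ∨ q1))  //  ¬(q1 → q2).
      branch 1.1 (add ¬((¬q3 ∧ q4) ∧ (¬q4 ∨ q1))):
        ¬((¬q3 ∧ q4) ∧ (¬q4 ∨ q1)): β-rule — branch into ¬(¬q3 ∧ q4)  //  ¬(¬q4 ∨ q1).
          branch 1.1.1 (add ¬(¬q3 ∧ q4)):
            ¬(¬q3 ∧ q4): β-rule — branch into ¬¬q3  //  ¬q4.
              branch 1.1.1.1 (add ¬¬q3):
                ○ open, literals {q2=T, q3=T, q4=T}.
              branch 1.1.1.2 (add ¬q4):
                × closes — contains both q4 and ¬q4.
          branch 1.1.2 (add ¬(¬q4 ∨ q1)):
            ¬(¬q4 ∨ q1): α-rule — add ¬¬q4, ¬q1.
            ○ open, literals {q1=F, q2=T, q4=T}.
      branch 1.2 (add ¬(q1 → q2)):
        ¬(q1 → q2): α-rule — add q1, ¬q2.
        × closes — contains both q2 and ¬q2.
  branch 2 (add ¬(q3 ∨ q3)):
    ¬(q3 ∨ q3): α-rule — add ¬q3, ¬q3.
    ○ open, literals {q3=F}.
2 branches closed, 3 open.
Each open branch fixes some atoms; the unmentioned ones are free. Counting distinct full assignments: branch {q2=T, q3=T, q4=T} (q1) contributes 2 new; branch {q1=F, q2=T, q4=T} (q3) contributes 1 new; branch {q3=F} (q2, q4, q1) contributes 7 new. Total: 10.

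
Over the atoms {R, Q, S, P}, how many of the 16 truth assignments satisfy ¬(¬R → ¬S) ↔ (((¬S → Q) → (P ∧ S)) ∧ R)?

Initial set: {(¬(¬R → ¬S) ↔ (((¬S → Q) → (P ∧ S)) ∧ R))}.
(¬(¬R → ¬S) ↔ (((¬S → Q) → (P ∧ S)) ∧ R)): β-rule — branch into ¬(¬R → ¬S), (((¬S → Q) → (P ∧ S)) ∧ R)  //  ¬¬(¬R → ¬S), ¬(((¬S → Q) → (P ∧ S)) ∧ R).
  branch 1 (add ¬(¬R → ¬S), (((¬S → Q) → (P ∧ S)) ∧ R)):
    ¬(¬R → ¬S): α-rule — add ¬R, ¬¬S.
    (((¬S → Q) → (P ∧ S)) ∧ R): α-rule — add ((¬S → Q) → (P ∧ S)), R.
    × closes — contains both R and ¬R.
  branch 2 (add ¬¬(¬R → ¬S), ¬(((¬S → Q) → (P ∧ S)) ∧ R)):
    ¬¬(¬R → ¬S): β-rule — branch into ¬¬R  //  ¬S.
      branch 2.1 (add ¬¬R):
        ¬(((¬S → Q) → (P ∧ S)) ∧ R): β-rule — branch into ¬((¬S → Q) → (P ∧ S))  //  ¬R.
          branch 2.1.1 (add ¬((¬S → Q) → (P ∧ S))):
            ¬((¬S → Q) → (P ∧ S)): α-rule — add (¬S → Q), ¬(P ∧ S).
            (¬S → Q): β-rule — branch into ¬¬S  //  Q.
              branch 2.1.1.1 (add ¬¬S):
                ¬(P ∧ S): β-rule — branch into ¬P  //  ¬S.
                  branch 2.1.1.1.1 (add ¬P):
                    ○ open, literals {P=false, R=true, S=true}.
                  branch 2.1.1.1.2 (add ¬S):
                    × closes — contains both S and ¬S.
              branch 2.1.1.2 (add Q):
                ¬(P ∧ S): β-rule — branch into ¬P  //  ¬S.
                  branch 2.1.1.2.1 (add ¬P):
                    ○ open, literals {P=false, Q=true, R=true}.
                  branch 2.1.1.2.2 (add ¬S):
                    ○ open, literals {Q=true, R=true, S=false}.
          branch 2.1.2 (add ¬R):
            × closes — contains both R and ¬R.
      branch 2.2 (add ¬S):
        ¬(((¬S → Q) → (P ∧ S)) ∧ R): β-rule — branch into ¬((¬S → Q) → (P ∧ S))  //  ¬R.
          branch 2.2.1 (add ¬((¬S → Q) → (P ∧ S))):
            ¬((¬S → Q) → (P ∧ S)): α-rule — add (¬S → Q), ¬(P ∧ S).
            (¬S → Q): β-rule — branch into ¬¬S  //  Q.
              branch 2.2.1.1 (add ¬¬S):
                × closes — contains both S and ¬S.
              branch 2.2.1.2 (add Q):
                ¬(P ∧ S): β-rule — branch into ¬P  //  ¬S.
                  branch 2.2.1.2.1 (add ¬P):
                    ○ open, literals {P=false, Q=true, S=false}.
                  branch 2.2.1.2.2 (add ¬S):
                    ○ open, literals {Q=true, S=false}.
          branch 2.2.2 (add ¬R):
            ○ open, literals {R=false, S=false}.
4 branches closed, 6 open.
Each open branch fixes some atoms; the unmentioned ones are free. Counting distinct full assignments: branch {P=false, R=true, S=true} (Q) contributes 2 new; branch {P=false, Q=true, R=true} (S) contributes 1 new; branch {Q=true, R=true, S=false} (P) contributes 1 new; branch {P=false, Q=true, S=false} (R) contributes 1 new; branch {Q=true, S=false} (R, P) contributes 1 new; branch {R=false, S=false} (Q, P) contributes 2 new. Total: 8.

8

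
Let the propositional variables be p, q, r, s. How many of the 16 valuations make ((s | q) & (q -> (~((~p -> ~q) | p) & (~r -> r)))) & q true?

2

Initial set: {(((s | q) & (q -> (~((~p -> ~q) | p) & (~r -> r)))) & q)}.
(((s | q) & (q -> (~((~p -> ~q) | p) & (~r -> r)))) & q): α-rule — add ((s | q) & (q -> (~((~p -> ~q) | p) & (~r -> r)))), q.
((s | q) & (q -> (~((~p -> ~q) | p) & (~r -> r)))): α-rule — add (s | q), (q -> (~((~p -> ~q) | p) & (~r -> r))).
(s | q): β-rule — branch into s  //  q.
  branch 1 (add s):
    (q -> (~((~p -> ~q) | p) & (~r -> r))): β-rule — branch into ~q  //  (~((~p -> ~q) | p) & (~r -> r)).
      branch 1.1 (add ~q):
        × closes — contains both q and ~q.
      branch 1.2 (add (~((~p -> ~q) | p) & (~r -> r))):
        (~((~p -> ~q) | p) & (~r -> r)): α-rule — add ~((~p -> ~q) | p), (~r -> r).
        ~((~p -> ~q) | p): α-rule — add ~(~p -> ~q), ~p.
        ~(~p -> ~q): α-rule — add ~p, ~~q.
        (~r -> r): β-rule — branch into ~~r  //  r.
          branch 1.2.1 (add ~~r):
            ○ open, literals {p=0, q=1, r=1, s=1}.
          branch 1.2.2 (add r):
            ○ open, literals {p=0, q=1, r=1, s=1}.
  branch 2 (add q):
    (q -> (~((~p -> ~q) | p) & (~r -> r))): β-rule — branch into ~q  //  (~((~p -> ~q) | p) & (~r -> r)).
      branch 2.1 (add ~q):
        × closes — contains both q and ~q.
      branch 2.2 (add (~((~p -> ~q) | p) & (~r -> r))):
        (~((~p -> ~q) | p) & (~r -> r)): α-rule — add ~((~p -> ~q) | p), (~r -> r).
        ~((~p -> ~q) | p): α-rule — add ~(~p -> ~q), ~p.
        ~(~p -> ~q): α-rule — add ~p, ~~q.
        (~r -> r): β-rule — branch into ~~r  //  r.
          branch 2.2.1 (add ~~r):
            ○ open, literals {p=0, q=1, r=1}.
          branch 2.2.2 (add r):
            ○ open, literals {p=0, q=1, r=1}.
2 branches closed, 4 open.
Each open branch fixes some atoms; the unmentioned ones are free. Counting distinct full assignments: branch {p=0, q=1, r=1, s=1} (none free) contributes 1 new; branch {p=0, q=1, r=1, s=1} (none free) contributes 0 new; branch {p=0, q=1, r=1} (s) contributes 1 new; branch {p=0, q=1, r=1} (s) contributes 0 new. Total: 2.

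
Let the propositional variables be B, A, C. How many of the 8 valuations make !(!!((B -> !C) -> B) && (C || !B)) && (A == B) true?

Initial set: {(!(!!((B -> !C) -> B) && (C || !B)) && (A == B))}.
(!(!!((B -> !C) -> B) && (C || !B)) && (A == B)): α-rule — add !(!!((B -> !C) -> B) && (C || !B)), (A == B).
!(!!((B -> !C) -> B) && (C || !B)): β-rule — branch into !!!((B -> !C) -> B)  //  !(C || !B).
  branch 1 (add !!!((B -> !C) -> B)):
    !!!((B -> !C) -> B): drop double negation, giving !((B -> !C) -> B).
    !((B -> !C) -> B): α-rule — add (B -> !C), !B.
    (A == B): β-rule — branch into A, B  //  !A, !B.
      branch 1.1 (add A, B):
        × closes — contains both B and !B.
      branch 1.2 (add !A, !B):
        (B -> !C): β-rule — branch into !B  //  !C.
          branch 1.2.1 (add !B):
            ○ open, literals {A=false, B=false}.
          branch 1.2.2 (add !C):
            ○ open, literals {A=false, B=false, C=false}.
  branch 2 (add !(C || !B)):
    !(C || !B): α-rule — add !C, !!B.
    (A == B): β-rule — branch into A, B  //  !A, !B.
      branch 2.1 (add A, B):
        ○ open, literals {A=true, B=true, C=false}.
      branch 2.2 (add !A, !B):
        × closes — contains both B and !B.
2 branches closed, 3 open.
Each open branch fixes some atoms; the unmentioned ones are free. Counting distinct full assignments: branch {A=false, B=false} (C) contributes 2 new; branch {A=false, B=false, C=false} (none free) contributes 0 new; branch {A=true, B=true, C=false} (none free) contributes 1 new. Total: 3.

3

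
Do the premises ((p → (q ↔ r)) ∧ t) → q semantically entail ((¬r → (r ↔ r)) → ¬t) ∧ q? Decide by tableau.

No

Initial set: {(((p → (q ↔ r)) ∧ t) → q); ¬(((¬r → (r ↔ r)) → ¬t) ∧ q)}.
(((p → (q ↔ r)) ∧ t) → q): β-rule — branch into ¬((p → (q ↔ r)) ∧ t)  //  q.
  branch 1 (add ¬((p → (q ↔ r)) ∧ t)):
    ¬(((¬r → (r ↔ r)) → ¬t) ∧ q): β-rule — branch into ¬((¬r → (r ↔ r)) → ¬t)  //  ¬q.
      branch 1.1 (add ¬((¬r → (r ↔ r)) → ¬t)):
        ¬((¬r → (r ↔ r)) → ¬t): α-rule — add (¬r → (r ↔ r)), ¬¬t.
        ¬((p → (q ↔ r)) ∧ t): β-rule — branch into ¬(p → (q ↔ r))  //  ¬t.
          branch 1.1.1 (add ¬(p → (q ↔ r))):
            ¬(p → (q ↔ r)): α-rule — add p, ¬(q ↔ r).
            (¬r → (r ↔ r)): β-rule — branch into ¬¬r  //  (r ↔ r).
              branch 1.1.1.1 (add ¬¬r):
                ¬(q ↔ r): β-rule — branch into q, ¬r  //  ¬q, r.
                  branch 1.1.1.1.1 (add q, ¬r):
                    × closes — contains both r and ¬r.
                  branch 1.1.1.1.2 (add ¬q, r):
                    ○ open, literals {p=true, q=false, r=true, t=true}.
              branch 1.1.1.2 (add (r ↔ r)):
                ¬(q ↔ r): β-rule — branch into q, ¬r  //  ¬q, r.
                  branch 1.1.1.2.1 (add q, ¬r):
                    (r ↔ r): β-rule — branch into r, r  //  ¬r, ¬r.
                      branch 1.1.1.2.1.1 (add r, r):
                        × closes — contains both r and ¬r.
                      branch 1.1.1.2.1.2 (add ¬r, ¬r):
                        ○ open, literals {p=true, q=true, r=false, t=true}.
                  branch 1.1.1.2.2 (add ¬q, r):
                    (r ↔ r): β-rule — branch into r, r  //  ¬r, ¬r.
                      branch 1.1.1.2.2.1 (add r, r):
                        ○ open, literals {p=true, q=false, r=true, t=true}.
                      branch 1.1.1.2.2.2 (add ¬r, ¬r):
                        × closes — contains both r and ¬r.
          branch 1.1.2 (add ¬t):
            × closes — contains both t and ¬t.
      branch 1.2 (add ¬q):
        ¬((p → (q ↔ r)) ∧ t): β-rule — branch into ¬(p → (q ↔ r))  //  ¬t.
          branch 1.2.1 (add ¬(p → (q ↔ r))):
            ¬(p → (q ↔ r)): α-rule — add p, ¬(q ↔ r).
            ¬(q ↔ r): β-rule — branch into q, ¬r  //  ¬q, r.
              branch 1.2.1.1 (add q, ¬r):
                × closes — contains both q and ¬q.
              branch 1.2.1.2 (add ¬q, r):
                ○ open, literals {p=true, q=false, r=true}.
          branch 1.2.2 (add ¬t):
            ○ open, literals {q=false, t=false}.
  branch 2 (add q):
    ¬(((¬r → (r ↔ r)) → ¬t) ∧ q): β-rule — branch into ¬((¬r → (r ↔ r)) → ¬t)  //  ¬q.
      branch 2.1 (add ¬((¬r → (r ↔ r)) → ¬t)):
        ¬((¬r → (r ↔ r)) → ¬t): α-rule — add (¬r → (r ↔ r)), ¬¬t.
        (¬r → (r ↔ r)): β-rule — branch into ¬¬r  //  (r ↔ r).
          branch 2.1.1 (add ¬¬r):
            ○ open, literals {q=true, r=true, t=true}.
          branch 2.1.2 (add (r ↔ r)):
            (r ↔ r): β-rule — branch into r, r  //  ¬r, ¬r.
              branch 2.1.2.1 (add r, r):
                ○ open, literals {q=true, r=true, t=true}.
              branch 2.1.2.2 (add ¬r, ¬r):
                ○ open, literals {q=true, r=false, t=true}.
      branch 2.2 (add ¬q):
        × closes — contains both q and ¬q.
6 branches closed, 8 open.
An open branch gives a countermodel: p=true, q=false, r=true, t=true (unmentioned atoms arbitrary); the premises hold there but the conclusion fails.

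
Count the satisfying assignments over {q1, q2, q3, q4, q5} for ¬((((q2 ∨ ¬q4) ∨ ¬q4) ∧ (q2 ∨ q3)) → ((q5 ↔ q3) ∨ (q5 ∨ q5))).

6

Initial set: {¬((((q2 ∨ ¬q4) ∨ ¬q4) ∧ (q2 ∨ q3)) → ((q5 ↔ q3) ∨ (q5 ∨ q5)))}.
¬((((q2 ∨ ¬q4) ∨ ¬q4) ∧ (q2 ∨ q3)) → ((q5 ↔ q3) ∨ (q5 ∨ q5))): α-rule — add (((q2 ∨ ¬q4) ∨ ¬q4) ∧ (q2 ∨ q3)), ¬((q5 ↔ q3) ∨ (q5 ∨ q5)).
(((q2 ∨ ¬q4) ∨ ¬q4) ∧ (q2 ∨ q3)): α-rule — add ((q2 ∨ ¬q4) ∨ ¬q4), (q2 ∨ q3).
¬((q5 ↔ q3) ∨ (q5 ∨ q5)): α-rule — add ¬(q5 ↔ q3), ¬(q5 ∨ q5).
¬(q5 ∨ q5): α-rule — add ¬q5, ¬q5.
((q2 ∨ ¬q4) ∨ ¬q4): β-rule — branch into (q2 ∨ ¬q4)  //  ¬q4.
  branch 1 (add (q2 ∨ ¬q4)):
    (q2 ∨ q3): β-rule — branch into q2  //  q3.
      branch 1.1 (add q2):
        ¬(q5 ↔ q3): β-rule — branch into q5, ¬q3  //  ¬q5, q3.
          branch 1.1.1 (add q5, ¬q3):
            × closes — contains both q5 and ¬q5.
          branch 1.1.2 (add ¬q5, q3):
            (q2 ∨ ¬q4): β-rule — branch into q2  //  ¬q4.
              branch 1.1.2.1 (add q2):
                ○ open, literals {q2=1, q3=1, q5=0}.
              branch 1.1.2.2 (add ¬q4):
                ○ open, literals {q2=1, q3=1, q4=0, q5=0}.
      branch 1.2 (add q3):
        ¬(q5 ↔ q3): β-rule — branch into q5, ¬q3  //  ¬q5, q3.
          branch 1.2.1 (add q5, ¬q3):
            × closes — contains both q5 and ¬q5.
          branch 1.2.2 (add ¬q5, q3):
            (q2 ∨ ¬q4): β-rule — branch into q2  //  ¬q4.
              branch 1.2.2.1 (add q2):
                ○ open, literals {q2=1, q3=1, q5=0}.
              branch 1.2.2.2 (add ¬q4):
                ○ open, literals {q3=1, q4=0, q5=0}.
  branch 2 (add ¬q4):
    (q2 ∨ q3): β-rule — branch into q2  //  q3.
      branch 2.1 (add q2):
        ¬(q5 ↔ q3): β-rule — branch into q5, ¬q3  //  ¬q5, q3.
          branch 2.1.1 (add q5, ¬q3):
            × closes — contains both q5 and ¬q5.
          branch 2.1.2 (add ¬q5, q3):
            ○ open, literals {q2=1, q3=1, q4=0, q5=0}.
      branch 2.2 (add q3):
        ¬(q5 ↔ q3): β-rule — branch into q5, ¬q3  //  ¬q5, q3.
          branch 2.2.1 (add q5, ¬q3):
            × closes — contains both q5 and ¬q5.
          branch 2.2.2 (add ¬q5, q3):
            ○ open, literals {q3=1, q4=0, q5=0}.
4 branches closed, 6 open.
Each open branch fixes some atoms; the unmentioned ones are free. Counting distinct full assignments: branch {q2=1, q3=1, q5=0} (q1, q4) contributes 4 new; branch {q2=1, q3=1, q4=0, q5=0} (q1) contributes 0 new; branch {q2=1, q3=1, q5=0} (q1, q4) contributes 0 new; branch {q3=1, q4=0, q5=0} (q1, q2) contributes 2 new; branch {q2=1, q3=1, q4=0, q5=0} (q1) contributes 0 new; branch {q3=1, q4=0, q5=0} (q1, q2) contributes 0 new. Total: 6.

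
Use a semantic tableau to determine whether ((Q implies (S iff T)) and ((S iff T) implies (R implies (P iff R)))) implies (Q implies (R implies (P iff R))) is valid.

Valid

Assume the negation and expand:
Initial set: {not (((Q implies (S iff T)) and ((S iff T) implies (R implies (P iff R)))) implies (Q implies (R implies (P iff R))))}.
not (((Q implies (S iff T)) and ((S iff T) implies (R implies (P iff R)))) implies (Q implies (R implies (P iff R)))): α-rule — add ((Q implies (S iff T)) and ((S iff T) implies (R implies (P iff R)))), not (Q implies (R implies (P iff R))).
((Q implies (S iff T)) and ((S iff T) implies (R implies (P iff R)))): α-rule — add (Q implies (S iff T)), ((S iff T) implies (R implies (P iff R))).
not (Q implies (R implies (P iff R))): α-rule — add Q, not (R implies (P iff R)).
not (R implies (P iff R)): α-rule — add R, not (P iff R).
(Q implies (S iff T)): β-rule — branch into not Q  //  (S iff T).
  branch 1 (add not Q):
    × closes — contains both Q and not Q.
  branch 2 (add (S iff T)):
    ((S iff T) implies (R implies (P iff R))): β-rule — branch into not (S iff T)  //  (R implies (P iff R)).
      branch 2.1 (add not (S iff T)):
        not (P iff R): β-rule — branch into P, not R  //  not P, R.
          branch 2.1.1 (add P, not R):
            × closes — contains both R and not R.
          branch 2.1.2 (add not P, R):
            (S iff T): β-rule — branch into S, T  //  not S, not T.
              branch 2.1.2.1 (add S, T):
                not (S iff T): β-rule — branch into S, not T  //  not S, T.
                  branch 2.1.2.1.1 (add S, not T):
                    × closes — contains both T and not T.
                  branch 2.1.2.1.2 (add not S, T):
                    × closes — contains both S and not S.
              branch 2.1.2.2 (add not S, not T):
                not (S iff T): β-rule — branch into S, not T  //  not S, T.
                  branch 2.1.2.2.1 (add S, not T):
                    × closes — contains both S and not S.
                  branch 2.1.2.2.2 (add not S, T):
                    × closes — contains both T and not T.
      branch 2.2 (add (R implies (P iff R))):
        not (P iff R): β-rule — branch into P, not R  //  not P, R.
          branch 2.2.1 (add P, not R):
            × closes — contains both R and not R.
          branch 2.2.2 (add not P, R):
            (S iff T): β-rule — branch into S, T  //  not S, not T.
              branch 2.2.2.1 (add S, T):
                (R implies (P iff R)): β-rule — branch into not R  //  (P iff R).
                  branch 2.2.2.1.1 (add not R):
                    × closes — contains both R and not R.
                  branch 2.2.2.1.2 (add (P iff R)):
                    (P iff R): β-rule — branch into P, R  //  not P, not R.
                      branch 2.2.2.1.2.1 (add P, R):
                        × closes — contains both P and not P.
                      branch 2.2.2.1.2.2 (add not P, not R):
                        × closes — contains both R and not R.
              branch 2.2.2.2 (add not S, not T):
                (R implies (P iff R)): β-rule — branch into not R  //  (P iff R).
                  branch 2.2.2.2.1 (add not R):
                    × closes — contains both R and not R.
                  branch 2.2.2.2.2 (add (P iff R)):
                    (P iff R): β-rule — branch into P, R  //  not P, not R.
                      branch 2.2.2.2.2.1 (add P, R):
                        × closes — contains both P and not P.
                      branch 2.2.2.2.2.2 (add not P, not R):
                        × closes — contains both R and not R.
All 13 branches close.
Every branch closed, so the negation is unsatisfiable and the formula is valid.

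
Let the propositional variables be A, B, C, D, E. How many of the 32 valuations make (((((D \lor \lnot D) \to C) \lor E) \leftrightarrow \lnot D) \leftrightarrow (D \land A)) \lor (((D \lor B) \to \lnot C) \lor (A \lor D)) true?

30

Initial set: {((((((D \lor \lnot D) \to C) \lor E) \leftrightarrow \lnot D) \leftrightarrow (D \land A)) \lor (((D \lor B) \to \lnot C) \lor (A \lor D)))}.
((((((D \lor \lnot D) \to C) \lor E) \leftrightarrow \lnot D) \leftrightarrow (D \land A)) \lor (((D \lor B) \to \lnot C) \lor (A \lor D))): β-rule — branch into (((((D \lor \lnot D) \to C) \lor E) \leftrightarrow \lnot D) \leftrightarrow (D \land A))  //  (((D \lor B) \to \lnot C) \lor (A \lor D)).
  branch 1 (add (((((D \lor \lnot D) \to C) \lor E) \leftrightarrow \lnot D) \leftrightarrow (D \land A))):
    (((((D \lor \lnot D) \to C) \lor E) \leftrightarrow \lnot D) \leftrightarrow (D \land A)): β-rule — branch into ((((D \lor \lnot D) \to C) \lor E) \leftrightarrow \lnot D), (D \land A)  //  \lnot ((((D \lor \lnot D) \to C) \lor E) \leftrightarrow \lnot D), \lnot (D \land A).
      branch 1.1 (add ((((D \lor \lnot D) \to C) \lor E) \leftrightarrow \lnot D), (D \land A)):
        (D \land A): α-rule — add D, A.
        ((((D \lor \lnot D) \to C) \lor E) \leftrightarrow \lnot D): β-rule — branch into (((D \lor \lnot D) \to C) \lor E), \lnot D  //  \lnot (((D \lor \lnot D) \to C) \lor E), \lnot \lnot D.
          branch 1.1.1 (add (((D \lor \lnot D) \to C) \lor E), \lnot D):
            × closes — contains both D and \lnot D.
          branch 1.1.2 (add \lnot (((D \lor \lnot D) \to C) \lor E), \lnot \lnot D):
            \lnot (((D \lor \lnot D) \to C) \lor E): α-rule — add \lnot ((D \lor \lnot D) \to C), \lnot E.
            \lnot ((D \lor \lnot D) \to C): α-rule — add (D \lor \lnot D), \lnot C.
            (D \lor \lnot D): β-rule — branch into D  //  \lnot D.
              branch 1.1.2.1 (add D):
                ○ open, literals {A=true, C=false, D=true, E=false}.
              branch 1.1.2.2 (add \lnot D):
                × closes — contains both D and \lnot D.
      branch 1.2 (add \lnot ((((D \lor \lnot D) \to C) \lor E) \leftrightarrow \lnot D), \lnot (D \land A)):
        \lnot ((((D \lor \lnot D) \to C) \lor E) \leftrightarrow \lnot D): β-rule — branch into (((D \lor \lnot D) \to C) \lor E), \lnot \lnot D  //  \lnot (((D \lor \lnot D) \to C) \lor E), \lnot D.
          branch 1.2.1 (add (((D \lor \lnot D) \to C) \lor E), \lnot \lnot D):
            \lnot (D \land A): β-rule — branch into \lnot D  //  \lnot A.
              branch 1.2.1.1 (add \lnot D):
                × closes — contains both D and \lnot D.
              branch 1.2.1.2 (add \lnot A):
                (((D \lor \lnot D) \to C) \lor E): β-rule — branch into ((D \lor \lnot D) \to C)  //  E.
                  branch 1.2.1.2.1 (add ((D \lor \lnot D) \to C)):
                    ((D \lor \lnot D) \to C): β-rule — branch into \lnot (D \lor \lnot D)  //  C.
                      branch 1.2.1.2.1.1 (add \lnot (D \lor \lnot D)):
                        \lnot (D \lor \lnot D): α-rule — add \lnot D, \lnot \lnot D.
                        × closes — contains both D and \lnot D.
                      branch 1.2.1.2.1.2 (add C):
                        ○ open, literals {A=false, C=true, D=true}.
                  branch 1.2.1.2.2 (add E):
                    ○ open, literals {A=false, D=true, E=true}.
          branch 1.2.2 (add \lnot (((D \lor \lnot D) \to C) \lor E), \lnot D):
            \lnot (((D \lor \lnot D) \to C) \lor E): α-rule — add \lnot ((D \lor \lnot D) \to C), \lnot E.
            \lnot ((D \lor \lnot D) \to C): α-rule — add (D \lor \lnot D), \lnot C.
            \lnot (D \land A): β-rule — branch into \lnot D  //  \lnot A.
              branch 1.2.2.1 (add \lnot D):
                (D \lor \lnot D): β-rule — branch into D  //  \lnot D.
                  branch 1.2.2.1.1 (add D):
                    × closes — contains both D and \lnot D.
                  branch 1.2.2.1.2 (add \lnot D):
                    ○ open, literals {C=false, D=false, E=false}.
              branch 1.2.2.2 (add \lnot A):
                (D \lor \lnot D): β-rule — branch into D  //  \lnot D.
                  branch 1.2.2.2.1 (add D):
                    × closes — contains both D and \lnot D.
                  branch 1.2.2.2.2 (add \lnot D):
                    ○ open, literals {A=false, C=false, D=false, E=false}.
  branch 2 (add (((D \lor B) \to \lnot C) \lor (A \lor D))):
    (((D \lor B) \to \lnot C) \lor (A \lor D)): β-rule — branch into ((D \lor B) \to \lnot C)  //  (A \lor D).
      branch 2.1 (add ((D \lor B) \to \lnot C)):
        ((D \lor B) \to \lnot C): β-rule — branch into \lnot (D \lor B)  //  \lnot C.
          branch 2.1.1 (add \lnot (D \lor B)):
            \lnot (D \lor B): α-rule — add \lnot D, \lnot B.
            ○ open, literals {B=false, D=false}.
          branch 2.1.2 (add \lnot C):
            ○ open, literals {C=false}.
      branch 2.2 (add (A \lor D)):
        (A \lor D): β-rule — branch into A  //  D.
          branch 2.2.1 (add A):
            ○ open, literals {A=true}.
          branch 2.2.2 (add D):
            ○ open, literals {D=true}.
6 branches closed, 9 open.
Each open branch fixes some atoms; the unmentioned ones are free. Counting distinct full assignments: branch {A=true, C=false, D=true, E=false} (B) contributes 2 new; branch {A=false, C=true, D=true} (B, E) contributes 4 new; branch {A=false, D=true, E=true} (B, C) contributes 2 new; branch {C=false, D=false, E=false} (A, B) contributes 4 new; branch {A=false, C=false, D=false, E=false} (B) contributes 0 new; branch {B=false, D=false} (A, C, E) contributes 6 new; branch {C=false} (A, B, D, E) contributes 6 new; branch {A=true} (B, C, D, E) contributes 6 new; branch {D=true} (A, B, C, E) contributes 0 new. Total: 30.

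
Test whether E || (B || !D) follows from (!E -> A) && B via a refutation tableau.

Yes

Initial set: {((!E -> A) && B); !(E || (B || !D))}.
((!E -> A) && B): α-rule — add (!E -> A), B.
!(E || (B || !D)): α-rule — add !E, !(B || !D).
!(B || !D): α-rule — add !B, !!D.
× closes — contains both B and !B.
All 1 branch closes.
Every branch closed, so the premises entail the conclusion.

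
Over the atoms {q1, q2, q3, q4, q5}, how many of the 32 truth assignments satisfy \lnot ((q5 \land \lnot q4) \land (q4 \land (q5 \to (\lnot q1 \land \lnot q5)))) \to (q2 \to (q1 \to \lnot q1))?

24

Initial set: {T (\lnot ((q5 \land \lnot q4) \land (q4 \land (q5 \to (\lnot q1 \land \lnot q5)))) \to (q2 \to (q1 \to \lnot q1)))}.
T (\lnot ((q5 \land \lnot q4) \land (q4 \land (q5 \to (\lnot q1 \land \lnot q5)))) \to (q2 \to (q1 \to \lnot q1))): β-rule — branch into F \lnot ((q5 \land \lnot q4) \land (q4 \land (q5 \to (\lnot q1 \land \lnot q5))))  //  T (q2 \to (q1 \to \lnot q1)).
  branch 1 (add F \lnot ((q5 \land \lnot q4) \land (q4 \land (q5 \to (\lnot q1 \land \lnot q5))))):
    F \lnot ((q5 \land \lnot q4) \land (q4 \land (q5 \to (\lnot q1 \land \lnot q5)))): α-rule — add T (q5 \land \lnot q4), T (q4 \land (q5 \to (\lnot q1 \land \lnot q5))).
    T (q5 \land \lnot q4): α-rule — add T q5, T \lnot q4.
    T (q4 \land (q5 \to (\lnot q1 \land \lnot q5))): α-rule — add T q4, T (q5 \to (\lnot q1 \land \lnot q5)).
    × closes — contains both q4 and \lnot q4.
  branch 2 (add T (q2 \to (q1 \to \lnot q1))):
    T (q2 \to (q1 \to \lnot q1)): β-rule — branch into F q2  //  T (q1 \to \lnot q1).
      branch 2.1 (add F q2):
        ○ open, literals {q2=0}.
      branch 2.2 (add T (q1 \to \lnot q1)):
        T (q1 \to \lnot q1): β-rule — branch into F q1  //  T \lnot q1.
          branch 2.2.1 (add F q1):
            ○ open, literals {q1=0}.
          branch 2.2.2 (add T \lnot q1):
            ○ open, literals {q1=0}.
1 branch closed, 3 open.
Each open branch fixes some atoms; the unmentioned ones are free. Counting distinct full assignments: branch {q2=0} (q1, q3, q4, q5) contributes 16 new; branch {q1=0} (q2, q3, q4, q5) contributes 8 new; branch {q1=0} (q2, q3, q4, q5) contributes 0 new. Total: 24.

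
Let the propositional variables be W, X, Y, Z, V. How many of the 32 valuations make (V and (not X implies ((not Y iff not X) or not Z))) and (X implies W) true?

10

Initial set: {((V and (not X implies ((not Y iff not X) or not Z))) and (X implies W))}.
((V and (not X implies ((not Y iff not X) or not Z))) and (X implies W)): α-rule — add (V and (not X implies ((not Y iff not X) or not Z))), (X implies W).
(V and (not X implies ((not Y iff not X) or not Z))): α-rule — add V, (not X implies ((not Y iff not X) or not Z)).
(X implies W): β-rule — branch into not X  //  W.
  branch 1 (add not X):
    (not X implies ((not Y iff not X) or not Z)): β-rule — branch into not not X  //  ((not Y iff not X) or not Z).
      branch 1.1 (add not not X):
        × closes — contains both X and not X.
      branch 1.2 (add ((not Y iff not X) or not Z)):
        ((not Y iff not X) or not Z): β-rule — branch into (not Y iff not X)  //  not Z.
          branch 1.2.1 (add (not Y iff not X)):
            (not Y iff not X): β-rule — branch into not Y, not X  //  not not Y, not not X.
              branch 1.2.1.1 (add not Y, not X):
                ○ open, literals {V=true, X=false, Y=false}.
              branch 1.2.1.2 (add not not Y, not not X):
                × closes — contains both X and not X.
          branch 1.2.2 (add not Z):
            ○ open, literals {V=true, X=false, Z=false}.
  branch 2 (add W):
    (not X implies ((not Y iff not X) or not Z)): β-rule — branch into not not X  //  ((not Y iff not X) or not Z).
      branch 2.1 (add not not X):
        ○ open, literals {V=true, W=true, X=true}.
      branch 2.2 (add ((not Y iff not X) or not Z)):
        ((not Y iff not X) or not Z): β-rule — branch into (not Y iff not X)  //  not Z.
          branch 2.2.1 (add (not Y iff not X)):
            (not Y iff not X): β-rule — branch into not Y, not X  //  not not Y, not not X.
              branch 2.2.1.1 (add not Y, not X):
                ○ open, literals {V=true, W=true, X=false, Y=false}.
              branch 2.2.1.2 (add not not Y, not not X):
                ○ open, literals {V=true, W=true, X=true, Y=true}.
          branch 2.2.2 (add not Z):
            ○ open, literals {V=true, W=true, Z=false}.
2 branches closed, 6 open.
Each open branch fixes some atoms; the unmentioned ones are free. Counting distinct full assignments: branch {V=true, X=false, Y=false} (W, Z) contributes 4 new; branch {V=true, X=false, Z=false} (W, Y) contributes 2 new; branch {V=true, W=true, X=true} (Y, Z) contributes 4 new; branch {V=true, W=true, X=false, Y=false} (Z) contributes 0 new; branch {V=true, W=true, X=true, Y=true} (Z) contributes 0 new; branch {V=true, W=true, Z=false} (X, Y) contributes 0 new. Total: 10.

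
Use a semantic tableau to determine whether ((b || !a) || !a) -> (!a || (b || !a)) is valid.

Valid

Assume the negation and expand:
Initial set: {!(((b || !a) || !a) -> (!a || (b || !a)))}.
!(((b || !a) || !a) -> (!a || (b || !a))): α-rule — add ((b || !a) || !a), !(!a || (b || !a)).
!(!a || (b || !a)): α-rule — add !!a, !(b || !a).
!(b || !a): α-rule — add !b, !!a.
((b || !a) || !a): β-rule — branch into (b || !a)  //  !a.
  branch 1 (add (b || !a)):
    (b || !a): β-rule — branch into b  //  !a.
      branch 1.1 (add b):
        × closes — contains both b and !b.
      branch 1.2 (add !a):
        × closes — contains both a and !a.
  branch 2 (add !a):
    × closes — contains both a and !a.
All 3 branches close.
Every branch closed, so the negation is unsatisfiable and the formula is valid.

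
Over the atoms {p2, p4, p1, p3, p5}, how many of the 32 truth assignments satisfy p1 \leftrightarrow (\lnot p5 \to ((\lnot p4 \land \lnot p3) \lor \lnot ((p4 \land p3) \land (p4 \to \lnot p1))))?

18

Initial set: {(p1 \leftrightarrow (\lnot p5 \to ((\lnot p4 \land \lnot p3) \lor \lnot ((p4 \land p3) \land (p4 \to \lnot p1)))))}.
(p1 \leftrightarrow (\lnot p5 \to ((\lnot p4 \land \lnot p3) \lor \lnot ((p4 \land p3) \land (p4 \to \lnot p1))))): β-rule — branch into p1, (\lnot p5 \to ((\lnot p4 \land \lnot p3) \lor \lnot ((p4 \land p3) \land (p4 \to \lnot p1))))  //  \lnot p1, \lnot (\lnot p5 \to ((\lnot p4 \land \lnot p3) \lor \lnot ((p4 \land p3) \land (p4 \to \lnot p1)))).
  branch 1 (add p1, (\lnot p5 \to ((\lnot p4 \land \lnot p3) \lor \lnot ((p4 \land p3) \land (p4 \to \lnot p1))))):
    (\lnot p5 \to ((\lnot p4 \land \lnot p3) \lor \lnot ((p4 \land p3) \land (p4 \to \lnot p1)))): β-rule — branch into \lnot \lnot p5  //  ((\lnot p4 \land \lnot p3) \lor \lnot ((p4 \land p3) \land (p4 \to \lnot p1))).
      branch 1.1 (add \lnot \lnot p5):
        ○ open, literals {p1=true, p5=true}.
      branch 1.2 (add ((\lnot p4 \land \lnot p3) \lor \lnot ((p4 \land p3) \land (p4 \to \lnot p1)))):
        ((\lnot p4 \land \lnot p3) \lor \lnot ((p4 \land p3) \land (p4 \to \lnot p1))): β-rule — branch into (\lnot p4 \land \lnot p3)  //  \lnot ((p4 \land p3) \land (p4 \to \lnot p1)).
          branch 1.2.1 (add (\lnot p4 \land \lnot p3)):
            (\lnot p4 \land \lnot p3): α-rule — add \lnot p4, \lnot p3.
            ○ open, literals {p1=true, p3=false, p4=false}.
          branch 1.2.2 (add \lnot ((p4 \land p3) \land (p4 \to \lnot p1))):
            \lnot ((p4 \land p3) \land (p4 \to \lnot p1)): β-rule — branch into \lnot (p4 \land p3)  //  \lnot (p4 \to \lnot p1).
              branch 1.2.2.1 (add \lnot (p4 \land p3)):
                \lnot (p4 \land p3): β-rule — branch into \lnot p4  //  \lnot p3.
                  branch 1.2.2.1.1 (add \lnot p4):
                    ○ open, literals {p1=true, p4=false}.
                  branch 1.2.2.1.2 (add \lnot p3):
                    ○ open, literals {p1=true, p3=false}.
              branch 1.2.2.2 (add \lnot (p4 \to \lnot p1)):
                \lnot (p4 \to \lnot p1): α-rule — add p4, \lnot \lnot p1.
                ○ open, literals {p1=true, p4=true}.
  branch 2 (add \lnot p1, \lnot (\lnot p5 \to ((\lnot p4 \land \lnot p3) \lor \lnot ((p4 \land p3) \land (p4 \to \lnot p1))))):
    \lnot (\lnot p5 \to ((\lnot p4 \land \lnot p3) \lor \lnot ((p4 \land p3) \land (p4 \to \lnot p1)))): α-rule — add \lnot p5, \lnot ((\lnot p4 \land \lnot p3) \lor \lnot ((p4 \land p3) \land (p4 \to \lnot p1))).
    \lnot ((\lnot p4 \land \lnot p3) \lor \lnot ((p4 \land p3) \land (p4 \to \lnot p1))): α-rule — add \lnot (\lnot p4 \land \lnot p3), \lnot \lnot ((p4 \land p3) \land (p4 \to \lnot p1)).
    \lnot \lnot ((p4 \land p3) \land (p4 \to \lnot p1)): α-rule — add (p4 \land p3), (p4 \to \lnot p1).
    (p4 \land p3): α-rule — add p4, p3.
    \lnot (\lnot p4 \land \lnot p3): β-rule — branch into \lnot \lnot p4  //  \lnot \lnot p3.
      branch 2.1 (add \lnot \lnot p4):
        (p4 \to \lnot p1): β-rule — branch into \lnot p4  //  \lnot p1.
          branch 2.1.1 (add \lnot p4):
            × closes — contains both p4 and \lnot p4.
          branch 2.1.2 (add \lnot p1):
            ○ open, literals {p1=false, p3=true, p4=true, p5=false}.
      branch 2.2 (add \lnot \lnot p3):
        (p4 \to \lnot p1): β-rule — branch into \lnot p4  //  \lnot p1.
          branch 2.2.1 (add \lnot p4):
            × closes — contains both p4 and \lnot p4.
          branch 2.2.2 (add \lnot p1):
            ○ open, literals {p1=false, p3=true, p4=true, p5=false}.
2 branches closed, 7 open.
Each open branch fixes some atoms; the unmentioned ones are free. Counting distinct full assignments: branch {p1=true, p5=true} (p2, p4, p3) contributes 8 new; branch {p1=true, p3=false, p4=false} (p2, p5) contributes 2 new; branch {p1=true, p4=false} (p2, p3, p5) contributes 2 new; branch {p1=true, p3=false} (p2, p4, p5) contributes 2 new; branch {p1=true, p4=true} (p2, p3, p5) contributes 2 new; branch {p1=false, p3=true, p4=true, p5=false} (p2) contributes 2 new; branch {p1=false, p3=true, p4=true, p5=false} (p2) contributes 0 new. Total: 18.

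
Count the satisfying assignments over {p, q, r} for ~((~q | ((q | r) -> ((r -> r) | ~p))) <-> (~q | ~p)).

2

Initial set: {~((~q | ((q | r) -> ((r -> r) | ~p))) <-> (~q | ~p))}.
~((~q | ((q | r) -> ((r -> r) | ~p))) <-> (~q | ~p)): β-rule — branch into (~q | ((q | r) -> ((r -> r) | ~p))), ~(~q | ~p)  //  ~(~q | ((q | r) -> ((r -> r) | ~p))), (~q | ~p).
  branch 1 (add (~q | ((q | r) -> ((r -> r) | ~p))), ~(~q | ~p)):
    ~(~q | ~p): α-rule — add ~~q, ~~p.
    (~q | ((q | r) -> ((r -> r) | ~p))): β-rule — branch into ~q  //  ((q | r) -> ((r -> r) | ~p)).
      branch 1.1 (add ~q):
        × closes — contains both q and ~q.
      branch 1.2 (add ((q | r) -> ((r -> r) | ~p))):
        ((q | r) -> ((r -> r) | ~p)): β-rule — branch into ~(q | r)  //  ((r -> r) | ~p).
          branch 1.2.1 (add ~(q | r)):
            ~(q | r): α-rule — add ~q, ~r.
            × closes — contains both q and ~q.
          branch 1.2.2 (add ((r -> r) | ~p)):
            ((r -> r) | ~p): β-rule — branch into (r -> r)  //  ~p.
              branch 1.2.2.1 (add (r -> r)):
                (r -> r): β-rule — branch into ~r  //  r.
                  branch 1.2.2.1.1 (add ~r):
                    ○ open, literals {p=1, q=1, r=0}.
                  branch 1.2.2.1.2 (add r):
                    ○ open, literals {p=1, q=1, r=1}.
              branch 1.2.2.2 (add ~p):
                × closes — contains both p and ~p.
  branch 2 (add ~(~q | ((q | r) -> ((r -> r) | ~p))), (~q | ~p)):
    ~(~q | ((q | r) -> ((r -> r) | ~p))): α-rule — add ~~q, ~((q | r) -> ((r -> r) | ~p)).
    ~((q | r) -> ((r -> r) | ~p)): α-rule — add (q | r), ~((r -> r) | ~p).
    ~((r -> r) | ~p): α-rule — add ~(r -> r), ~~p.
    ~(r -> r): α-rule — add r, ~r.
    × closes — contains both r and ~r.
4 branches closed, 2 open.
Each open branch fixes some atoms; the unmentioned ones are free. Counting distinct full assignments: branch {p=1, q=1, r=0} (none free) contributes 1 new; branch {p=1, q=1, r=1} (none free) contributes 1 new. Total: 2.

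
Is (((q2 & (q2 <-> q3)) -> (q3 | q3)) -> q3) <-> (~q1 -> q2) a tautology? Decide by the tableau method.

Not valid

Assume the negation and expand:
Initial set: {F ((((q2 & (q2 <-> q3)) -> (q3 | q3)) -> q3) <-> (~q1 -> q2))}.
F ((((q2 & (q2 <-> q3)) -> (q3 | q3)) -> q3) <-> (~q1 -> q2)): β-rule — branch into T (((q2 & (q2 <-> q3)) -> (q3 | q3)) -> q3), F (~q1 -> q2)  //  F (((q2 & (q2 <-> q3)) -> (q3 | q3)) -> q3), T (~q1 -> q2).
  branch 1 (add T (((q2 & (q2 <-> q3)) -> (q3 | q3)) -> q3), F (~q1 -> q2)):
    F (~q1 -> q2): α-rule — add T ~q1, F q2.
    T (((q2 & (q2 <-> q3)) -> (q3 | q3)) -> q3): β-rule — branch into F ((q2 & (q2 <-> q3)) -> (q3 | q3))  //  T q3.
      branch 1.1 (add F ((q2 & (q2 <-> q3)) -> (q3 | q3))):
        F ((q2 & (q2 <-> q3)) -> (q3 | q3)): α-rule — add T (q2 & (q2 <-> q3)), F (q3 | q3).
        T (q2 & (q2 <-> q3)): α-rule — add T q2, T (q2 <-> q3).
        × closes — contains both q2 and ~q2.
      branch 1.2 (add T q3):
        ○ open, literals {q1=0, q2=0, q3=1}.
  branch 2 (add F (((q2 & (q2 <-> q3)) -> (q3 | q3)) -> q3), T (~q1 -> q2)):
    F (((q2 & (q2 <-> q3)) -> (q3 | q3)) -> q3): α-rule — add T ((q2 & (q2 <-> q3)) -> (q3 | q3)), F q3.
    T (~q1 -> q2): β-rule — branch into F ~q1  //  T q2.
      branch 2.1 (add F ~q1):
        T ((q2 & (q2 <-> q3)) -> (q3 | q3)): β-rule — branch into F (q2 & (q2 <-> q3))  //  T (q3 | q3).
          branch 2.1.1 (add F (q2 & (q2 <-> q3))):
            F (q2 & (q2 <-> q3)): β-rule — branch into F q2  //  F (q2 <-> q3).
              branch 2.1.1.1 (add F q2):
                ○ open, literals {q1=1, q2=0, q3=0}.
              branch 2.1.1.2 (add F (q2 <-> q3)):
                F (q2 <-> q3): β-rule — branch into T q2, F q3  //  F q2, T q3.
                  branch 2.1.1.2.1 (add T q2, F q3):
                    ○ open, literals {q1=1, q2=1, q3=0}.
                  branch 2.1.1.2.2 (add F q2, T q3):
                    × closes — contains both q3 and ~q3.
          branch 2.1.2 (add T (q3 | q3)):
            T (q3 | q3): β-rule — branch into T q3  //  T q3.
              branch 2.1.2.1 (add T q3):
                × closes — contains both q3 and ~q3.
              branch 2.1.2.2 (add T q3):
                × closes — contains both q3 and ~q3.
      branch 2.2 (add T q2):
        T ((q2 & (q2 <-> q3)) -> (q3 | q3)): β-rule — branch into F (q2 & (q2 <-> q3))  //  T (q3 | q3).
          branch 2.2.1 (add F (q2 & (q2 <-> q3))):
            F (q2 & (q2 <-> q3)): β-rule — branch into F q2  //  F (q2 <-> q3).
              branch 2.2.1.1 (add F q2):
                × closes — contains both q2 and ~q2.
              branch 2.2.1.2 (add F (q2 <-> q3)):
                F (q2 <-> q3): β-rule — branch into T q2, F q3  //  F q2, T q3.
                  branch 2.2.1.2.1 (add T q2, F q3):
                    ○ open, literals {q2=1, q3=0}.
                  branch 2.2.1.2.2 (add F q2, T q3):
                    × closes — contains both q2 and ~q2.
          branch 2.2.2 (add T (q3 | q3)):
            T (q3 | q3): β-rule — branch into T q3  //  T q3.
              branch 2.2.2.1 (add T q3):
                × closes — contains both q3 and ~q3.
              branch 2.2.2.2 (add T q3):
                × closes — contains both q3 and ~q3.
8 branches closed, 4 open.
An open branch gives a countermodel: q1=0, q2=0, q3=1 (unmentioned atoms arbitrary); under it the original formula is false.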